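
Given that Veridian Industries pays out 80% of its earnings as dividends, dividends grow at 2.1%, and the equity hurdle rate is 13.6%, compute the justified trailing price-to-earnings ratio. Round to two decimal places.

7.10

Justified trailing P/E = b(1+g)/(r−g) = 0.80×(1+0.021)/(0.136−0.021) = 7.1026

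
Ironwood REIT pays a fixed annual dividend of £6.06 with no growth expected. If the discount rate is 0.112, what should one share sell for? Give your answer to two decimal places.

£54.11

Zero-growth DDM (perpetuity): P₀ = D/r = 6.06 / 0.112 = 54.1071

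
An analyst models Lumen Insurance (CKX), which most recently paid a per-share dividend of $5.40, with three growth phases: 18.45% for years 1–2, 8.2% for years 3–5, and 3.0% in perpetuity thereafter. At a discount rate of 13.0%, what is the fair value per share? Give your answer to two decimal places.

$81.58

Three-stage DDM. Project D₁…D_5; terminal Gordon value at t=5 with g = 0.03; discount at r = 0.13.
D_1 = 6.3963
D_2 = 7.5764
D_3 = 8.1977
D_4 = 8.8699
D_5 = 9.5972
TV_5 = 9.8851/(0.13−0.03) = 98.8514
P₀ = Σ Dₜ/(1+r)ᵗ + TV_5/(1+r)^5 = 81.5769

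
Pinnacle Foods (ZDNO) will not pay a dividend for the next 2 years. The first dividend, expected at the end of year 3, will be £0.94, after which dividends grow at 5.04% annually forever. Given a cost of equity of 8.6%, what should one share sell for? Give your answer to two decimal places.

Deferred-dividend DDM. At t=2 the remaining stream is a growing perpetuity with first payment D_3 = 0.94.
V_2 = D_3/(r−g) = 0.94/(0.086−0.0504) = 26.4045
P₀ = V_2/(1+r)^2 = 26.4045/(1+0.086)^2 = 22.3881

£22.39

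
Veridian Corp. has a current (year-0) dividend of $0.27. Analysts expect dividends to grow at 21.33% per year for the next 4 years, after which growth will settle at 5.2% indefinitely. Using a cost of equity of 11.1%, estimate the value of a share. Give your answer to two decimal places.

$8.20

Two-stage DDM. Project D₁…D_4 at 0.2133, terminal growth 0.052, discount at r = 0.111.
D_1 = 0.3276
D_2 = 0.3975
D_3 = 0.4822
D_4 = 0.5851
Terminal value at t=4: TV = D_5/(r−g) = 0.6155/(0.111−0.052) = 10.4328
P₀ = 0.3276/(1+0.111)^1 + 0.3975/(1+0.111)^2 + 0.4822/(1+0.111)^3 + 0.5851/(1+0.111)^4 + 10.4328/(1+0.111)^4 = 8.2003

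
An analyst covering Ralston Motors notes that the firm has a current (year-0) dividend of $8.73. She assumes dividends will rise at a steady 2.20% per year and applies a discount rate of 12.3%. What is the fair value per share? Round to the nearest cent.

Gordon growth model: P₀ = D₁/(r − g). D₁ = 8.73 × (1 + 0.022) = 8.9221.
P₀ = 8.9221 / (0.123 − 0.022) = 8.9221 / 0.101 = 88.3372

$88.34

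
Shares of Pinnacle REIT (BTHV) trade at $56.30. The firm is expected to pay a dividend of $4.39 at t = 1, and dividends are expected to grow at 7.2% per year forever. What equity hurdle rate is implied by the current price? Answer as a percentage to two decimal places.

15.00%

Rearranging the constant-growth DDM: r = D₁/P₀ + g.
r = 4.3900 / 56.30 + 0.072 = 0.07798 + 0.072 = 0.14998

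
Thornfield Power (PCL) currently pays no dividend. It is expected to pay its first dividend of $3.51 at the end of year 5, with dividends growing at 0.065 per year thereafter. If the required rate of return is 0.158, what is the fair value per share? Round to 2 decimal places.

$20.99

Deferred-dividend DDM. At t=4 the remaining stream is a growing perpetuity with first payment D_5 = 3.51.
V_4 = D_5/(r−g) = 3.51/(0.158−0.065) = 37.7419
P₀ = V_4/(1+r)^4 = 37.7419/(1+0.158)^4 = 20.9889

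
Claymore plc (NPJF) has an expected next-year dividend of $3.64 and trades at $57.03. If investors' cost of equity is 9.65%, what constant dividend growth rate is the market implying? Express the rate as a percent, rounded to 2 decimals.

3.27%

From P₀ = D₁/(r − g), the implied growth is g = r − D₁/P₀.
g = 0.0965 − 3.64/57.03 = 0.0965 − 0.06383 = 0.03267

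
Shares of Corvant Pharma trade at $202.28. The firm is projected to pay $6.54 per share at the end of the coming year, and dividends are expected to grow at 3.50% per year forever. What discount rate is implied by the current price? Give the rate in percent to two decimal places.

Rearranging the constant-growth DDM: r = D₁/P₀ + g.
r = 6.5400 / 202.28 + 0.035 = 0.03233 + 0.035 = 0.06733

6.73%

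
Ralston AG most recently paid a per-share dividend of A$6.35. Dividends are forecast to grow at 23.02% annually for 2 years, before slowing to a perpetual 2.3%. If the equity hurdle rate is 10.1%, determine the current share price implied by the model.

A$119.00

Two-stage DDM. Project D₁…D_2 at 0.2302, terminal growth 0.023, discount at r = 0.101.
D_1 = 7.8118
D_2 = 9.6100
Terminal value at t=2: TV = D_3/(r−g) = 9.8311/(0.101−0.023) = 126.0394
P₀ = 7.8118/(1+0.101)^1 + 9.6100/(1+0.101)^2 + 126.0394/(1+0.101)^2 = 118.9986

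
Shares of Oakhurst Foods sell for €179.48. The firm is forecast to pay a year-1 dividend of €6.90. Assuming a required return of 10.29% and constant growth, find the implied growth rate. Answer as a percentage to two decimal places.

6.45%

From P₀ = D₁/(r − g), the implied growth is g = r − D₁/P₀.
g = 0.1029 − 6.90/179.48 = 0.1029 − 0.03844 = 0.06446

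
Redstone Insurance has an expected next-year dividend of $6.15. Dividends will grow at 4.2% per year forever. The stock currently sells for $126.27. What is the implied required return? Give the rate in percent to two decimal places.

Rearranging the constant-growth DDM: r = D₁/P₀ + g.
r = 6.1500 / 126.27 + 0.042 = 0.04871 + 0.042 = 0.09071

9.07%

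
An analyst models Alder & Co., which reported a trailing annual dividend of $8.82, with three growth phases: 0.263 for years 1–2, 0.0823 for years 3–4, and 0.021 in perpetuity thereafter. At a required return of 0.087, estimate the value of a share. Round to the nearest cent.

Three-stage DDM. Project D₁…D_4; terminal Gordon value at t=4 with g = 0.021; discount at r = 0.087.
D_1 = 11.1397
D_2 = 14.0694
D_3 = 15.2273
D_4 = 16.4805
TV_4 = 16.8266/(0.087−0.021) = 254.9485
P₀ = Σ Dₜ/(1+r)ᵗ + TV_4/(1+r)^4 = 228.4301

$228.43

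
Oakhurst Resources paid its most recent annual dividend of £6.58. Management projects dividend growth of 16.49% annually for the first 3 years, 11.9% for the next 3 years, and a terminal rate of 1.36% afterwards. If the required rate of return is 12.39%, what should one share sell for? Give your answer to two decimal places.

Three-stage DDM. Project D₁…D_6; terminal Gordon value at t=6 with g = 0.0136; discount at r = 0.1239.
D_1 = 7.6650
D_2 = 8.9290
D_3 = 10.4014
D_4 = 11.6392
D_5 = 13.0242
D_6 = 14.5741
TV_6 = 14.7723/(0.1239−0.0136) = 133.9286
P₀ = Σ Dₜ/(1+r)ᵗ + TV_6/(1+r)^6 = 109.4565

£109.46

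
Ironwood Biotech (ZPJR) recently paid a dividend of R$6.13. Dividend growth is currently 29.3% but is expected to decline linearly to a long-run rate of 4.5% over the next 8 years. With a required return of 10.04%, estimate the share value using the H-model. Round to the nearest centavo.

R$225.39

H-model: P₀ = D₀[(1+g_L) + H(g_S−g_L)]/(r−g_L), with H = 8/2 = 4.
P₀ = 6.13 × [(1+0.045) + 4×(0.293−0.045)] / (0.1004−0.045)
   = 6.13 × 2.0370 / 0.0554 = 225.3937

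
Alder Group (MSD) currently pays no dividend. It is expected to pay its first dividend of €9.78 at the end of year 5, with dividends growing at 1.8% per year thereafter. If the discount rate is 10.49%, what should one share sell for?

Deferred-dividend DDM. At t=4 the remaining stream is a growing perpetuity with first payment D_5 = 9.78.
V_4 = D_5/(r−g) = 9.78/(0.1049−0.018) = 112.5432
P₀ = V_4/(1+r)^4 = 112.5432/(1+0.1049)^4 = 75.5139

€75.51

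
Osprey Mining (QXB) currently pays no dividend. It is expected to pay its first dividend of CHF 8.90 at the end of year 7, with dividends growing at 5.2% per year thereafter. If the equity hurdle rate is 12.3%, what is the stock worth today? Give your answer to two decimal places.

CHF 62.50

Deferred-dividend DDM. At t=6 the remaining stream is a growing perpetuity with first payment D_7 = 8.90.
V_6 = D_7/(r−g) = 8.90/(0.123−0.052) = 125.3521
P₀ = V_6/(1+r)^6 = 125.3521/(1+0.123)^6 = 62.4961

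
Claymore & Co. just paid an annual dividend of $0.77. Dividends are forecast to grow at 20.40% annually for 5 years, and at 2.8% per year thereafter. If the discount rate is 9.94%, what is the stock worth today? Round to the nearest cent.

Two-stage DDM. Project D₁…D_5 at 0.204, terminal growth 0.028, discount at r = 0.0994.
D_1 = 0.9271
D_2 = 1.1162
D_3 = 1.3439
D_4 = 1.6181
D_5 = 1.9482
Terminal value at t=5: TV = D_6/(r−g) = 2.0027/(0.0994−0.028) = 28.0490
P₀ = 0.9271/(1+0.0994)^1 + 1.1162/(1+0.0994)^2 + 1.3439/(1+0.0994)^3 + 1.6181/(1+0.0994)^4 + 1.9482/(1+0.0994)^5 + 28.0490/(1+0.0994)^5 = 22.5625

$22.56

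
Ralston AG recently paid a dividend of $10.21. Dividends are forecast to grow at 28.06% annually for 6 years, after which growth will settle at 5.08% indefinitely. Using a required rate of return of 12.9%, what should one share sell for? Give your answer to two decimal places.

Two-stage DDM. Project D₁…D_6 at 0.2806, terminal growth 0.0508, discount at r = 0.129.
D_1 = 13.0749
D_2 = 16.7438
D_3 = 21.4420
D_4 = 27.4587
D_5 = 35.1636
D_6 = 45.0305
Terminal value at t=6: TV = D_7/(r−g) = 47.3180/(0.129−0.0508) = 605.0901
P₀ = 13.0749/(1+0.129)^1 + 16.7438/(1+0.129)^2 + 21.4420/(1+0.129)^3 + 27.4587/(1+0.129)^4 + 35.1636/(1+0.129)^5 + 45.0305/(1+0.129)^6 + 605.0901/(1+0.129)^6 = 389.6159

$389.62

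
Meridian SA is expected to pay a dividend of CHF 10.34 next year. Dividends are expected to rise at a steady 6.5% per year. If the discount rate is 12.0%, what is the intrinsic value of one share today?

CHF 188.00

Gordon growth model: P₀ = D₁/(r − g), with D₁ = 10.34 given directly.
P₀ = 10.3400 / (0.12 − 0.065) = 10.3400 / 0.055 = 188.0000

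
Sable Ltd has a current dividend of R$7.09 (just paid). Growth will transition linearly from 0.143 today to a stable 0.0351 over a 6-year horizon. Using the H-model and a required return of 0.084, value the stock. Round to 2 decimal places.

H-model: P₀ = D₀[(1+g_L) + H(g_S−g_L)]/(r−g_L), with H = 6/2 = 3.
P₀ = 7.09 × [(1+0.0351) + 3×(0.143−0.0351)] / (0.084−0.0351)
   = 7.09 × 1.3588 / 0.0489 = 197.0121

R$197.01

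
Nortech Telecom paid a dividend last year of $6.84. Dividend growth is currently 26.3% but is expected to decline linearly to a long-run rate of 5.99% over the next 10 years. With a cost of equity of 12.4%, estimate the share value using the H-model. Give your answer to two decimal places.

$221.46

H-model: P₀ = D₀[(1+g_L) + H(g_S−g_L)]/(r−g_L), with H = 10/2 = 5.
P₀ = 6.84 × [(1+0.0599) + 5×(0.263−0.0599)] / (0.124−0.0599)
   = 6.84 × 2.0754 / 0.0641 = 221.4623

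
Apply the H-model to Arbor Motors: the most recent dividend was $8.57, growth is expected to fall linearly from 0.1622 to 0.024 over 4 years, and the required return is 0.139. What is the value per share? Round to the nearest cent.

$96.91

H-model: P₀ = D₀[(1+g_L) + H(g_S−g_L)]/(r−g_L), with H = 4/2 = 2.
P₀ = 8.57 × [(1+0.024) + 2×(0.1622−0.024)] / (0.139−0.024)
   = 8.57 × 1.3004 / 0.115 = 96.9081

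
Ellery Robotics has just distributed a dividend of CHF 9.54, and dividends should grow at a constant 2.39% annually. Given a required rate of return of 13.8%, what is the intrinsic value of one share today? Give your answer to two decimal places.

Gordon growth model: P₀ = D₁/(r − g). D₁ = 9.54 × (1 + 0.0239) = 9.7680.
P₀ = 9.7680 / (0.138 − 0.0239) = 9.7680 / 0.1141 = 85.6092

CHF 85.61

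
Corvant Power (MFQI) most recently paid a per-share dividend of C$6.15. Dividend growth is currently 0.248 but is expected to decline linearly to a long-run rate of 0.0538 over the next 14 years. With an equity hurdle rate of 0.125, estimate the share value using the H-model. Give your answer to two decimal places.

C$208.44

H-model: P₀ = D₀[(1+g_L) + H(g_S−g_L)]/(r−g_L), with H = 14/2 = 7.
P₀ = 6.15 × [(1+0.0538) + 7×(0.248−0.0538)] / (0.125−0.0538)
   = 6.15 × 2.4132 / 0.0712 = 208.4435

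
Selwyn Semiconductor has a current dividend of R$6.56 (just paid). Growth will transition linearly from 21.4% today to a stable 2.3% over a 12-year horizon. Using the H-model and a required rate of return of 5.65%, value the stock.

H-model: P₀ = D₀[(1+g_L) + H(g_S−g_L)]/(r−g_L), with H = 12/2 = 6.
P₀ = 6.56 × [(1+0.023) + 6×(0.214−0.023)] / (0.0565−0.023)
   = 6.56 × 2.1690 / 0.0335 = 424.7355

R$424.74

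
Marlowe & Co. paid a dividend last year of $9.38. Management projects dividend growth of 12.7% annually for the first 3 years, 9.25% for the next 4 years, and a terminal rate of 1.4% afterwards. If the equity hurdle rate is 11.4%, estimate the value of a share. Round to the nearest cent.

Three-stage DDM. Project D₁…D_7; terminal Gordon value at t=7 with g = 0.014; discount at r = 0.114.
D_1 = 10.5713
D_2 = 11.9138
D_3 = 13.4269
D_4 = 14.6688
D_5 = 16.0257
D_6 = 17.5081
D_7 = 19.1276
TV_7 = 19.3954/(0.114−0.014) = 193.9538
P₀ = Σ Dₜ/(1+r)ᵗ + TV_7/(1+r)^7 = 156.9088

$156.91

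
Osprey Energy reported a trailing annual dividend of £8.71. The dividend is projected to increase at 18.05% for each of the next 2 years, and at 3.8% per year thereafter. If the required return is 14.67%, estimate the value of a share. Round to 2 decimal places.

Two-stage DDM. Project D₁…D_2 at 0.1805, terminal growth 0.038, discount at r = 0.1467.
D_1 = 10.2822
D_2 = 12.1381
Terminal value at t=2: TV = D_3/(r−g) = 12.5993/(0.1467−0.038) = 115.9092
P₀ = 10.2822/(1+0.1467)^1 + 12.1381/(1+0.1467)^2 + 115.9092/(1+0.1467)^2 = 106.3470

£106.35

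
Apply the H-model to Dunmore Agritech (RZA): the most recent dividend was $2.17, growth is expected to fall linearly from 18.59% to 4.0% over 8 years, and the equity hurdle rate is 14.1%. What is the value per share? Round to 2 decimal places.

$34.88

H-model: P₀ = D₀[(1+g_L) + H(g_S−g_L)]/(r−g_L), with H = 8/2 = 4.
P₀ = 2.17 × [(1+0.04) + 4×(0.1859−0.04)] / (0.141−0.04)
   = 2.17 × 1.6236 / 0.101 = 34.8833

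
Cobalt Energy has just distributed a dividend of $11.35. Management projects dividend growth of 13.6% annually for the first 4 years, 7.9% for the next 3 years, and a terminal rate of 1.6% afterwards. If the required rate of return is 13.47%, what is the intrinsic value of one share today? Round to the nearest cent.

$160.40

Three-stage DDM. Project D₁…D_7; terminal Gordon value at t=7 with g = 0.016; discount at r = 0.1347.
D_1 = 12.8936
D_2 = 14.6471
D_3 = 16.6391
D_4 = 18.9021
D_5 = 20.3953
D_6 = 22.0066
D_7 = 23.7451
TV_7 = 24.1250/(0.1347−0.016) = 203.2434
P₀ = Σ Dₜ/(1+r)ᵗ + TV_7/(1+r)^7 = 160.4037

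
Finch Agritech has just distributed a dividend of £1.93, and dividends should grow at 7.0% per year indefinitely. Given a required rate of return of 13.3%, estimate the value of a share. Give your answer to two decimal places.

Gordon growth model: P₀ = D₁/(r − g). D₁ = 1.93 × (1 + 0.07) = 2.0651.
P₀ = 2.0651 / (0.133 − 0.07) = 2.0651 / 0.063 = 32.7794

£32.78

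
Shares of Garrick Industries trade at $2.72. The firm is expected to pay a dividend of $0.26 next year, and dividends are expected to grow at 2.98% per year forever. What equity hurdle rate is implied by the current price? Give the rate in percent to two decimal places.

Rearranging the constant-growth DDM: r = D₁/P₀ + g.
r = 0.2600 / 2.72 + 0.0298 = 0.09559 + 0.0298 = 0.12539

12.54%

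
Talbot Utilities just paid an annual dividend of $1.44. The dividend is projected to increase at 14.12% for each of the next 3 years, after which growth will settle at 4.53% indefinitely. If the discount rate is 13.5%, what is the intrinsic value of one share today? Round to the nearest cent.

$21.42

Two-stage DDM. Project D₁…D_3 at 0.1412, terminal growth 0.0453, discount at r = 0.135.
D_1 = 1.6433
D_2 = 1.8754
D_3 = 2.1402
Terminal value at t=3: TV = D_4/(r−g) = 2.2371/(0.135−0.0453) = 24.9400
P₀ = 1.6433/(1+0.135)^1 + 1.8754/(1+0.135)^2 + 2.1402/(1+0.135)^3 + 24.9400/(1+0.135)^3 = 21.4246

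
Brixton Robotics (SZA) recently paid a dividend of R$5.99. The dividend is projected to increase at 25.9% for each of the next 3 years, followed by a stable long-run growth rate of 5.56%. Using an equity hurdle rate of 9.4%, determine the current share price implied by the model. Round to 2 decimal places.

R$274.93

Two-stage DDM. Project D₁…D_3 at 0.259, terminal growth 0.0556, discount at r = 0.094.
D_1 = 7.5414
D_2 = 9.4946
D_3 = 11.9537
Terminal value at t=3: TV = D_4/(r−g) = 12.6184/(0.094−0.0556) = 328.6035
P₀ = 7.5414/(1+0.094)^1 + 9.4946/(1+0.094)^2 + 11.9537/(1+0.094)^3 + 328.6035/(1+0.094)^3 = 274.9252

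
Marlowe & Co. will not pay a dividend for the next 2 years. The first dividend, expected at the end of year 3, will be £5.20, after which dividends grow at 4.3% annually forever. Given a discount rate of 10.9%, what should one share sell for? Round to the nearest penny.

Deferred-dividend DDM. At t=2 the remaining stream is a growing perpetuity with first payment D_3 = 5.20.
V_2 = D_3/(r−g) = 5.20/(0.109−0.043) = 78.7879
P₀ = V_2/(1+r)^2 = 78.7879/(1+0.109)^2 = 64.0614

£64.06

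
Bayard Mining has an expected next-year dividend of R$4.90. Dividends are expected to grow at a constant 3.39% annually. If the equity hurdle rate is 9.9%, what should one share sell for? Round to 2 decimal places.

Gordon growth model: P₀ = D₁/(r − g), with D₁ = 4.90 given directly.
P₀ = 4.9000 / (0.099 − 0.0339) = 4.9000 / 0.0651 = 75.2688

R$75.27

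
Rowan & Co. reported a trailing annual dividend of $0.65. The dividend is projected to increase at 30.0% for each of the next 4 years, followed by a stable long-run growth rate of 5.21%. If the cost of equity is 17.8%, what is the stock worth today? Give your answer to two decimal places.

Two-stage DDM. Project D₁…D_4 at 0.3, terminal growth 0.0521, discount at r = 0.178.
D_1 = 0.8450
D_2 = 1.0985
D_3 = 1.4281
D_4 = 1.8565
Terminal value at t=4: TV = D_5/(r−g) = 1.9532/(0.178−0.0521) = 15.5138
P₀ = 0.8450/(1+0.178)^1 + 1.0985/(1+0.178)^2 + 1.4281/(1+0.178)^3 + 1.8565/(1+0.178)^4 + 15.5138/(1+0.178)^4 = 11.4029

$11.40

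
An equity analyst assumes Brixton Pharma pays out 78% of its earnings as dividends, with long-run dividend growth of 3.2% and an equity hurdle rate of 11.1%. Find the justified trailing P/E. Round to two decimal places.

10.19

Justified trailing P/E = b(1+g)/(r−g) = 0.78×(1+0.032)/(0.111−0.032) = 10.1894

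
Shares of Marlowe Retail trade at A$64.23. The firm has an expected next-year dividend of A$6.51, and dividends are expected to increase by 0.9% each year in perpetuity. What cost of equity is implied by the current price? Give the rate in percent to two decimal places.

Rearranging the constant-growth DDM: r = D₁/P₀ + g.
r = 6.5100 / 64.23 + 0.009 = 0.10135 + 0.009 = 0.11035

11.04%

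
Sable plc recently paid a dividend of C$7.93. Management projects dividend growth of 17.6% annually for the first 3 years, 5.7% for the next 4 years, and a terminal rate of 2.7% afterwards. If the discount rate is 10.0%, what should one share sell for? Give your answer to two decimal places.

C$178.57

Three-stage DDM. Project D₁…D_7; terminal Gordon value at t=7 with g = 0.027; discount at r = 0.1.
D_1 = 9.3257
D_2 = 10.9670
D_3 = 12.8972
D_4 = 13.6323
D_5 = 14.4094
D_6 = 15.2307
D_7 = 16.0989
TV_7 = 16.5335/(0.1−0.027) = 226.4867
P₀ = Σ Dₜ/(1+r)ᵗ + TV_7/(1+r)^7 = 178.5716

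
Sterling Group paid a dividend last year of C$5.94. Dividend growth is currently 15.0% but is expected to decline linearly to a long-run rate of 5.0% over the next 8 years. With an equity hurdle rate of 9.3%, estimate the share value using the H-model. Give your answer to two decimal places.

H-model: P₀ = D₀[(1+g_L) + H(g_S−g_L)]/(r−g_L), with H = 8/2 = 4.
P₀ = 5.94 × [(1+0.05) + 4×(0.15−0.05)] / (0.093−0.05)
   = 5.94 × 1.4500 / 0.043 = 200.3023

C$200.30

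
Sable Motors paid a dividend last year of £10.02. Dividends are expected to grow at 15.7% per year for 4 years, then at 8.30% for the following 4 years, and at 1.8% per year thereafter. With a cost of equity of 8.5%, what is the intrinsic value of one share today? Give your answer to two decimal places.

£294.18

Three-stage DDM. Project D₁…D_8; terminal Gordon value at t=8 with g = 0.018; discount at r = 0.085.
D_1 = 11.5931
D_2 = 13.4133
D_3 = 15.5191
D_4 = 17.9557
D_5 = 19.4460
D_6 = 21.0600
D_7 = 22.8080
D_8 = 24.7010
TV_8 = 25.1456/(0.085−0.018) = 375.3081
P₀ = Σ Dₜ/(1+r)ᵗ + TV_8/(1+r)^8 = 294.1837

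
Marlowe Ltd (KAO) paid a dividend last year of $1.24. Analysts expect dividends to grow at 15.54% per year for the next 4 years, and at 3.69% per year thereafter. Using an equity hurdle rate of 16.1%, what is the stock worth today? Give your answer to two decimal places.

$15.06

Two-stage DDM. Project D₁…D_4 at 0.1554, terminal growth 0.0369, discount at r = 0.161.
D_1 = 1.4327
D_2 = 1.6553
D_3 = 1.9126
D_4 = 2.2098
Terminal value at t=4: TV = D_5/(r−g) = 2.2913/(0.161−0.0369) = 18.4636
P₀ = 1.4327/(1+0.161)^1 + 1.6553/(1+0.161)^2 + 1.9126/(1+0.161)^3 + 2.2098/(1+0.161)^4 + 18.4636/(1+0.161)^4 = 15.0627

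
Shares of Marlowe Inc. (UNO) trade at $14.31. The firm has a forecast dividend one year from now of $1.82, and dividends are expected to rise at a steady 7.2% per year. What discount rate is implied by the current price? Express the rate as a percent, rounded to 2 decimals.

19.92%

Rearranging the constant-growth DDM: r = D₁/P₀ + g.
r = 1.8200 / 14.31 + 0.072 = 0.12718 + 0.072 = 0.19918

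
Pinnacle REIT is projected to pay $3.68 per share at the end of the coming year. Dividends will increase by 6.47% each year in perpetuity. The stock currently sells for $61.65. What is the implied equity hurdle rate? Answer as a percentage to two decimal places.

12.44%

Rearranging the constant-growth DDM: r = D₁/P₀ + g.
r = 3.6800 / 61.65 + 0.0647 = 0.05969 + 0.0647 = 0.12439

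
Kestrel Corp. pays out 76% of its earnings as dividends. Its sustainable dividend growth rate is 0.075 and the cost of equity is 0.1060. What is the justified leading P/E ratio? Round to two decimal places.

Justified leading P/E = b/(r−g) = 0.76/(0.106−0.075) = 24.5161

24.52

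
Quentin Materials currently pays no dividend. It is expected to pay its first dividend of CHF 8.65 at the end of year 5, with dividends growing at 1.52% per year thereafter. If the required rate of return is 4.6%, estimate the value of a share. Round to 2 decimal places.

CHF 234.61

Deferred-dividend DDM. At t=4 the remaining stream is a growing perpetuity with first payment D_5 = 8.65.
V_4 = D_5/(r−g) = 8.65/(0.046−0.0152) = 280.8442
P₀ = V_4/(1+r)^4 = 280.8442/(1+0.046)^4 = 234.6058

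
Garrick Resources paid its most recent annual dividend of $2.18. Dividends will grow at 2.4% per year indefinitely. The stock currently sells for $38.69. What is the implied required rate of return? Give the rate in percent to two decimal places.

8.17%

Rearranging the constant-growth DDM: r = D₁/P₀ + g.
D₁ = 2.18 × (1 + 0.024) = 2.2323.
r = 2.2323 / 38.69 + 0.024 = 0.05770 + 0.024 = 0.08170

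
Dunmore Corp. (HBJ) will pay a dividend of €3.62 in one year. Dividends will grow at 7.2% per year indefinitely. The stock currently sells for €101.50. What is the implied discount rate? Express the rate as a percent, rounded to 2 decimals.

Rearranging the constant-growth DDM: r = D₁/P₀ + g.
r = 3.6200 / 101.50 + 0.072 = 0.03567 + 0.072 = 0.10767

10.77%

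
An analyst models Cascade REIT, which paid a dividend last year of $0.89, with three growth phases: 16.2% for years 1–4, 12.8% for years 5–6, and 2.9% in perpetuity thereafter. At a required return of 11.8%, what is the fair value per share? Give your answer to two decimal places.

Three-stage DDM. Project D₁…D_6; terminal Gordon value at t=6 with g = 0.029; discount at r = 0.118.
D_1 = 1.0342
D_2 = 1.2017
D_3 = 1.3964
D_4 = 1.6226
D_5 = 1.8303
D_6 = 2.0646
TV_6 = 2.1245/(0.118−0.029) = 23.8703
P₀ = Σ Dₜ/(1+r)ᵗ + TV_6/(1+r)^6 = 18.2533

$18.25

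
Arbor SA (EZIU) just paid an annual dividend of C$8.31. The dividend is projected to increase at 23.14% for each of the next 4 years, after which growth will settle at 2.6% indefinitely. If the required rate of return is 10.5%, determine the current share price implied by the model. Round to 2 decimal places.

C$210.34

Two-stage DDM. Project D₁…D_4 at 0.2314, terminal growth 0.026, discount at r = 0.105.
D_1 = 10.2329
D_2 = 12.6008
D_3 = 15.5167
D_4 = 19.1072
Terminal value at t=4: TV = D_5/(r−g) = 19.6040/(0.105−0.026) = 248.1521
P₀ = 10.2329/(1+0.105)^1 + 12.6008/(1+0.105)^2 + 15.5167/(1+0.105)^3 + 19.1072/(1+0.105)^4 + 248.1521/(1+0.105)^4 = 210.3409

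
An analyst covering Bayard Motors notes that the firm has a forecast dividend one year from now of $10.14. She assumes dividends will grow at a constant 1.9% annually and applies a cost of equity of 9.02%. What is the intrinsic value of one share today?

$142.42

Gordon growth model: P₀ = D₁/(r − g), with D₁ = 10.14 given directly.
P₀ = 10.1400 / (0.0902 − 0.019) = 10.1400 / 0.0712 = 142.4157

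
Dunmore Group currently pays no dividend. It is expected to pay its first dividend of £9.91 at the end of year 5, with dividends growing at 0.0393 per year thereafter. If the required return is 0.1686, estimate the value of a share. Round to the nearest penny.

Deferred-dividend DDM. At t=4 the remaining stream is a growing perpetuity with first payment D_5 = 9.91.
V_4 = D_5/(r−g) = 9.91/(0.1686−0.0393) = 76.6435
P₀ = V_4/(1+r)^4 = 76.6435/(1+0.1686)^4 = 41.0971

£41.10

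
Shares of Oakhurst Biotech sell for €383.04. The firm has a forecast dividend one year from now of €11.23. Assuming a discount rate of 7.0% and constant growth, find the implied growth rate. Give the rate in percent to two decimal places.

4.07%

From P₀ = D₁/(r − g), the implied growth is g = r − D₁/P₀.
g = 0.07 − 11.23/383.04 = 0.07 − 0.02932 = 0.04068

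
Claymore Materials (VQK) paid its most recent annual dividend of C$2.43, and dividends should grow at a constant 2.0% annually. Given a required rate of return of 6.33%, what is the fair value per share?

Gordon growth model: P₀ = D₁/(r − g). D₁ = 2.43 × (1 + 0.02) = 2.4786.
P₀ = 2.4786 / (0.0633 − 0.02) = 2.4786 / 0.0433 = 57.2425

C$57.24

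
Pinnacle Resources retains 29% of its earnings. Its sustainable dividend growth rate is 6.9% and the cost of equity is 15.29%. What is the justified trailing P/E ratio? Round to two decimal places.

Payout ratio b = 1 − 0.29 = 0.71.
Justified trailing P/E = b(1+g)/(r−g) = 0.71×(1+0.069)/(0.1529−0.069) = 9.0464

9.05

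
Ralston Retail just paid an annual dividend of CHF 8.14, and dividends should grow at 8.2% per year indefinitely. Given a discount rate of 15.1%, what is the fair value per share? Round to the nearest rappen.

Gordon growth model: P₀ = D₁/(r − g). D₁ = 8.14 × (1 + 0.082) = 8.8075.
P₀ = 8.8075 / (0.151 − 0.082) = 8.8075 / 0.069 = 127.6446

CHF 127.64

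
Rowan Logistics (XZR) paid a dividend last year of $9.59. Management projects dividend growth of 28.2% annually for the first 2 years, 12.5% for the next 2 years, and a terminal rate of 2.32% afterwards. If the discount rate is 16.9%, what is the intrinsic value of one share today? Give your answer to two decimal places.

Three-stage DDM. Project D₁…D_4; terminal Gordon value at t=4 with g = 0.0232; discount at r = 0.169.
D_1 = 12.2944
D_2 = 15.7614
D_3 = 17.7316
D_4 = 19.9480
TV_4 = 20.4108/(0.169−0.0232) = 139.9918
P₀ = Σ Dₜ/(1+r)ᵗ + TV_4/(1+r)^4 = 118.7945

$118.79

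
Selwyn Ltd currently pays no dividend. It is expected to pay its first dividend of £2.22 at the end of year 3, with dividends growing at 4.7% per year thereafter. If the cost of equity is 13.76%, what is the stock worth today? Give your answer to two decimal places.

£18.93

Deferred-dividend DDM. At t=2 the remaining stream is a growing perpetuity with first payment D_3 = 2.22.
V_2 = D_3/(r−g) = 2.22/(0.1376−0.047) = 24.5033
P₀ = V_2/(1+r)^2 = 24.5033/(1+0.1376)^2 = 18.9341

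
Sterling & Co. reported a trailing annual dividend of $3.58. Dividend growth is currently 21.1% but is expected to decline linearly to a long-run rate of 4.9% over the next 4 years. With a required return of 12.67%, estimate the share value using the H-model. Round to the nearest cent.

$63.26

H-model: P₀ = D₀[(1+g_L) + H(g_S−g_L)]/(r−g_L), with H = 4/2 = 2.
P₀ = 3.58 × [(1+0.049) + 2×(0.211−0.049)] / (0.1267−0.049)
   = 3.58 × 1.3730 / 0.0777 = 63.2605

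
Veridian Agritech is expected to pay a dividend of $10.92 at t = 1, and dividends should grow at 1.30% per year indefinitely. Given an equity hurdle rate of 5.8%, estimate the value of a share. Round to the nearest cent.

Gordon growth model: P₀ = D₁/(r − g), with D₁ = 10.92 given directly.
P₀ = 10.9200 / (0.058 − 0.013) = 10.9200 / 0.045 = 242.6667

$242.67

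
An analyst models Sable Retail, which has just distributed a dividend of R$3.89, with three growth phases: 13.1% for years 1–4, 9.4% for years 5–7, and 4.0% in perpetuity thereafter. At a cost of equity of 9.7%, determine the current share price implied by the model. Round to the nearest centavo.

Three-stage DDM. Project D₁…D_7; terminal Gordon value at t=7 with g = 0.04; discount at r = 0.097.
D_1 = 4.3996
D_2 = 4.9759
D_3 = 5.6278
D_4 = 6.3650
D_5 = 6.9633
D_6 = 7.6179
D_7 = 8.3340
TV_7 = 8.6673/(0.097−0.04) = 152.0584
P₀ = Σ Dₜ/(1+r)ᵗ + TV_7/(1+r)^7 = 109.4531

R$109.45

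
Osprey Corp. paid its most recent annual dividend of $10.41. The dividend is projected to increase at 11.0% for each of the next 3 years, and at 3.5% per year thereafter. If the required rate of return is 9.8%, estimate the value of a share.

$208.61

Two-stage DDM. Project D₁…D_3 at 0.11, terminal growth 0.035, discount at r = 0.098.
D_1 = 11.5551
D_2 = 12.8262
D_3 = 14.2370
Terminal value at t=3: TV = D_4/(r−g) = 14.7353/(0.098−0.035) = 233.8942
P₀ = 11.5551/(1+0.098)^1 + 12.8262/(1+0.098)^2 + 14.2370/(1+0.098)^3 + 233.8942/(1+0.098)^3 = 208.6078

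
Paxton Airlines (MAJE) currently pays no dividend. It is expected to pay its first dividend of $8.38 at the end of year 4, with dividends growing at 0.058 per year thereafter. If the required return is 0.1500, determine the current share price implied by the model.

Deferred-dividend DDM. At t=3 the remaining stream is a growing perpetuity with first payment D_4 = 8.38.
V_3 = D_4/(r−g) = 8.38/(0.15−0.058) = 91.0870
P₀ = V_3/(1+r)^3 = 91.0870/(1+0.15)^3 = 59.8912

$59.89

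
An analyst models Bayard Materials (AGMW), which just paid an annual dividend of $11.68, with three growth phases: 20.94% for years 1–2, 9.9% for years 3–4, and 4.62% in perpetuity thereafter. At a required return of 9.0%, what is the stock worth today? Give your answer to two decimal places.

Three-stage DDM. Project D₁…D_4; terminal Gordon value at t=4 with g = 0.0462; discount at r = 0.09.
D_1 = 14.1258
D_2 = 17.0837
D_3 = 18.7750
D_4 = 20.6337
TV_4 = 21.5870/(0.09−0.0462) = 492.8545
P₀ = Σ Dₜ/(1+r)ᵗ + TV_4/(1+r)^4 = 405.6043

$405.60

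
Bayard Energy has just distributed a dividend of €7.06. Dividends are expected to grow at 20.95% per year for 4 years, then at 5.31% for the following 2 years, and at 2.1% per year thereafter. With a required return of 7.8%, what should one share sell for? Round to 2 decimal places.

Three-stage DDM. Project D₁…D_6; terminal Gordon value at t=6 with g = 0.021; discount at r = 0.078.
D_1 = 8.5391
D_2 = 10.3280
D_3 = 12.4917
D_4 = 15.1087
D_5 = 15.9110
D_6 = 16.7559
TV_6 = 17.1078/(0.078−0.021) = 300.1361
P₀ = Σ Dₜ/(1+r)ᵗ + TV_6/(1+r)^6 = 250.8270

€250.83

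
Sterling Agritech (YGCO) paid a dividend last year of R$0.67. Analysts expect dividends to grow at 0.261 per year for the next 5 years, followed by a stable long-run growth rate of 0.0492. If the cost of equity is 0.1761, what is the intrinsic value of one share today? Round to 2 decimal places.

Two-stage DDM. Project D₁…D_5 at 0.261, terminal growth 0.0492, discount at r = 0.1761.
D_1 = 0.8449
D_2 = 1.0654
D_3 = 1.3434
D_4 = 1.6941
D_5 = 2.1362
Terminal value at t=5: TV = D_6/(r−g) = 2.2413/(0.1761−0.0492) = 17.6623
P₀ = 0.8449/(1+0.1761)^1 + 1.0654/(1+0.1761)^2 + 1.3434/(1+0.1761)^3 + 1.6941/(1+0.1761)^4 + 2.1362/(1+0.1761)^5 + 17.6623/(1+0.1761)^5 = 11.9984

R$12.00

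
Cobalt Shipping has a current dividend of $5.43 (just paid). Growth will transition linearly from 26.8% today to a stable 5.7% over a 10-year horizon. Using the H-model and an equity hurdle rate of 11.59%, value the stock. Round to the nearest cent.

$194.71

H-model: P₀ = D₀[(1+g_L) + H(g_S−g_L)]/(r−g_L), with H = 10/2 = 5.
P₀ = 5.43 × [(1+0.057) + 5×(0.268−0.057)] / (0.1159−0.057)
   = 5.43 × 2.1120 / 0.0589 = 194.7056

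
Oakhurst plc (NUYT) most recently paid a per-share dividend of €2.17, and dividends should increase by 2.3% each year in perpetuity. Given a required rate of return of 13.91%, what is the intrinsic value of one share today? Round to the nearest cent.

Gordon growth model: P₀ = D₁/(r − g). D₁ = 2.17 × (1 + 0.023) = 2.2199.
P₀ = 2.2199 / (0.1391 − 0.023) = 2.2199 / 0.1161 = 19.1207

€19.12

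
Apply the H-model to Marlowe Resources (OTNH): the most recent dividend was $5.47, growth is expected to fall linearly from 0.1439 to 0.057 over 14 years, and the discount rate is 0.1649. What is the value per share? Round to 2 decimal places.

H-model: P₀ = D₀[(1+g_L) + H(g_S−g_L)]/(r−g_L), with H = 14/2 = 7.
P₀ = 5.47 × [(1+0.057) + 7×(0.1439−0.057)] / (0.1649−0.057)
   = 5.47 × 1.6653 / 0.1079 = 84.4225

$84.42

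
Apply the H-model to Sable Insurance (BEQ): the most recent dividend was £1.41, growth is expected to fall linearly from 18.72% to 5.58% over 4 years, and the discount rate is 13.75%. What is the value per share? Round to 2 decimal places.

H-model: P₀ = D₀[(1+g_L) + H(g_S−g_L)]/(r−g_L), with H = 4/2 = 2.
P₀ = 1.41 × [(1+0.0558) + 2×(0.1872−0.0558)] / (0.1375−0.0558)
   = 1.41 × 1.3186 / 0.0817 = 22.7567

£22.76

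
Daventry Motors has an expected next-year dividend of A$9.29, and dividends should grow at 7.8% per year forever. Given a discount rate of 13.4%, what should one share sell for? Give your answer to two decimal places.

A$165.89

Gordon growth model: P₀ = D₁/(r − g), with D₁ = 9.29 given directly.
P₀ = 9.2900 / (0.134 − 0.078) = 9.2900 / 0.056 = 165.8929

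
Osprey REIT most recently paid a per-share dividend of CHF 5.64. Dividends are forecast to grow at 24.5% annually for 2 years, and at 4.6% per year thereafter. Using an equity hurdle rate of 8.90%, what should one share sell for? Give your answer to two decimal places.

Two-stage DDM. Project D₁…D_2 at 0.245, terminal growth 0.046, discount at r = 0.089.
D_1 = 7.0218
D_2 = 8.7421
Terminal value at t=2: TV = D_3/(r−g) = 9.1443/(0.089−0.046) = 212.6577
P₀ = 7.0218/(1+0.089)^1 + 8.7421/(1+0.089)^2 + 212.6577/(1+0.089)^2 = 193.1381

CHF 193.14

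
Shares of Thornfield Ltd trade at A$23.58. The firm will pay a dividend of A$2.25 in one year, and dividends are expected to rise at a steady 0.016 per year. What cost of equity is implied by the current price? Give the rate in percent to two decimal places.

Rearranging the constant-growth DDM: r = D₁/P₀ + g.
r = 2.2500 / 23.58 + 0.016 = 0.09542 + 0.016 = 0.11142

11.14%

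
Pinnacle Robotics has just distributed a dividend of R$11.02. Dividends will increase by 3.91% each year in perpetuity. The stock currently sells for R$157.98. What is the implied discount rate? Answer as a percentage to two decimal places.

11.16%

Rearranging the constant-growth DDM: r = D₁/P₀ + g.
D₁ = 11.02 × (1 + 0.0391) = 11.4509.
r = 11.4509 / 157.98 + 0.0391 = 0.07248 + 0.0391 = 0.11158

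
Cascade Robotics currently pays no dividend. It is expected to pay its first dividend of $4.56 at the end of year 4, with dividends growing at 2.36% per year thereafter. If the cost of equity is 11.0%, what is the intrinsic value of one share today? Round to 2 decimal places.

$38.59

Deferred-dividend DDM. At t=3 the remaining stream is a growing perpetuity with first payment D_4 = 4.56.
V_3 = D_4/(r−g) = 4.56/(0.11−0.0236) = 52.7778
P₀ = V_3/(1+r)^3 = 52.7778/(1+0.11)^3 = 38.5907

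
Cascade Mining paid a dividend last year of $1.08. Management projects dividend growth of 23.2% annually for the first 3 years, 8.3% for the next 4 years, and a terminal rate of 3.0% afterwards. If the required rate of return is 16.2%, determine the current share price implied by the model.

$15.56

Three-stage DDM. Project D₁…D_7; terminal Gordon value at t=7 with g = 0.03; discount at r = 0.162.
D_1 = 1.3306
D_2 = 1.6392
D_3 = 2.0196
D_4 = 2.1872
D_5 = 2.3687
D_6 = 2.5653
D_7 = 2.7782
TV_7 = 2.8616/(0.162−0.03) = 21.6787
P₀ = Σ Dₜ/(1+r)ᵗ + TV_7/(1+r)^7 = 15.5560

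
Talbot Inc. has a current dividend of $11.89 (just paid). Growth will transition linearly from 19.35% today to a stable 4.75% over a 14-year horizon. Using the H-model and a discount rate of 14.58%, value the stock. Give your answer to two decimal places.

H-model: P₀ = D₀[(1+g_L) + H(g_S−g_L)]/(r−g_L), with H = 14/2 = 7.
P₀ = 11.89 × [(1+0.0475) + 7×(0.1935−0.0475)] / (0.1458−0.0475)
   = 11.89 × 2.0695 / 0.0983 = 250.3190

$250.32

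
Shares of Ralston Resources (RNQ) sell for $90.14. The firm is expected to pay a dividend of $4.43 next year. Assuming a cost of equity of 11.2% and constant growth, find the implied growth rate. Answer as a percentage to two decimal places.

6.29%

From P₀ = D₁/(r − g), the implied growth is g = r − D₁/P₀.
g = 0.112 − 4.43/90.14 = 0.112 − 0.04915 = 0.06285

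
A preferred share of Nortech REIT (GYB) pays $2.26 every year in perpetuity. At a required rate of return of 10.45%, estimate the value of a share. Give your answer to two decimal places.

$21.63

Zero-growth DDM (perpetuity): P₀ = D/r = 2.26 / 0.1045 = 21.6268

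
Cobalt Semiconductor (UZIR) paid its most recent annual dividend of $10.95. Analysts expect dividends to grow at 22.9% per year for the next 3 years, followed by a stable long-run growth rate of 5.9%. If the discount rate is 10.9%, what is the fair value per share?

Two-stage DDM. Project D₁…D_3 at 0.229, terminal growth 0.059, discount at r = 0.109.
D_1 = 13.4575
D_2 = 16.5393
D_3 = 20.3268
Terminal value at t=3: TV = D_4/(r−g) = 21.5261/(0.109−0.059) = 430.5224
P₀ = 13.4575/(1+0.109)^1 + 16.5393/(1+0.109)^2 + 20.3268/(1+0.109)^3 + 430.5224/(1+0.109)^3 = 356.1324

$356.13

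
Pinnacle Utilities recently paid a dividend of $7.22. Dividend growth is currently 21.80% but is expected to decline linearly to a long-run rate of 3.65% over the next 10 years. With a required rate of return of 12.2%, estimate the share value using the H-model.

H-model: P₀ = D₀[(1+g_L) + H(g_S−g_L)]/(r−g_L), with H = 10/2 = 5.
P₀ = 7.22 × [(1+0.0365) + 5×(0.218−0.0365)] / (0.122−0.0365)
   = 7.22 × 1.9440 / 0.0855 = 164.1600

$164.16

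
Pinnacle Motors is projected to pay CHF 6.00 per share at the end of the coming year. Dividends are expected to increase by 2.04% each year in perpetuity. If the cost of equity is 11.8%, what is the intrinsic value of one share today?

CHF 61.48

Gordon growth model: P₀ = D₁/(r − g), with D₁ = 6.00 given directly.
P₀ = 6.0000 / (0.118 − 0.0204) = 6.0000 / 0.0976 = 61.4754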